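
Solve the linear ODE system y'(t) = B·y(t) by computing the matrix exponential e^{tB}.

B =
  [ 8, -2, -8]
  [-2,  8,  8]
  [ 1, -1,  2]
e^{tB} =
  [2*t*exp(6*t) + exp(6*t), -2*t*exp(6*t), -8*t*exp(6*t)]
  [-2*t*exp(6*t), 2*t*exp(6*t) + exp(6*t), 8*t*exp(6*t)]
  [t*exp(6*t), -t*exp(6*t), -4*t*exp(6*t) + exp(6*t)]

Strategy: write B = P · J · P⁻¹ where J is a Jordan canonical form, so e^{tB} = P · e^{tJ} · P⁻¹, and e^{tJ} can be computed block-by-block.

B has Jordan form
J =
  [6, 1, 0]
  [0, 6, 0]
  [0, 0, 6]
(up to reordering of blocks).

Per-block formulas:
  For a 1×1 block at λ = 6: exp(t · [6]) = [e^(6t)].
  For a 2×2 Jordan block J_2(6): exp(t · J_2(6)) = e^(6t)·(I + t·N), where N is the 2×2 nilpotent shift.

After assembling e^{tJ} and conjugating by P, we get:

e^{tB} =
  [2*t*exp(6*t) + exp(6*t), -2*t*exp(6*t), -8*t*exp(6*t)]
  [-2*t*exp(6*t), 2*t*exp(6*t) + exp(6*t), 8*t*exp(6*t)]
  [t*exp(6*t), -t*exp(6*t), -4*t*exp(6*t) + exp(6*t)]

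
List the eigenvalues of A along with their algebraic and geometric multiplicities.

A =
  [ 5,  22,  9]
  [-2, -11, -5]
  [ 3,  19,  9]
λ = 1: alg = 3, geom = 1

Step 1 — factor the characteristic polynomial to read off the algebraic multiplicities:
  χ_A(x) = (x - 1)^3

Step 2 — compute geometric multiplicities via the rank-nullity identity g(λ) = n − rank(A − λI):
  rank(A − (1)·I) = 2, so dim ker(A − (1)·I) = n − 2 = 1

Summary:
  λ = 1: algebraic multiplicity = 3, geometric multiplicity = 1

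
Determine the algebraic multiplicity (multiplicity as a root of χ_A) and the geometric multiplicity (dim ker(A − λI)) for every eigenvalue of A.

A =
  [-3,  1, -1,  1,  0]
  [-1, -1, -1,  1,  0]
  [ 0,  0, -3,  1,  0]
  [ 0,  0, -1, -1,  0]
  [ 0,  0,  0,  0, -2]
λ = -2: alg = 5, geom = 3

Step 1 — factor the characteristic polynomial to read off the algebraic multiplicities:
  χ_A(x) = (x + 2)^5

Step 2 — compute geometric multiplicities via the rank-nullity identity g(λ) = n − rank(A − λI):
  rank(A − (-2)·I) = 2, so dim ker(A − (-2)·I) = n − 2 = 3

Summary:
  λ = -2: algebraic multiplicity = 5, geometric multiplicity = 3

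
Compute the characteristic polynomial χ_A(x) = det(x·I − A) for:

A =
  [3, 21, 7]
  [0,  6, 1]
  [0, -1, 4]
x^3 - 13*x^2 + 55*x - 75

Expanding det(x·I − A) (e.g. by cofactor expansion or by noting that A is similar to its Jordan form J, which has the same characteristic polynomial as A) gives
  χ_A(x) = x^3 - 13*x^2 + 55*x - 75
which factors as (x - 5)^2*(x - 3). The eigenvalues (with algebraic multiplicities) are λ = 3 with multiplicity 1, λ = 5 with multiplicity 2.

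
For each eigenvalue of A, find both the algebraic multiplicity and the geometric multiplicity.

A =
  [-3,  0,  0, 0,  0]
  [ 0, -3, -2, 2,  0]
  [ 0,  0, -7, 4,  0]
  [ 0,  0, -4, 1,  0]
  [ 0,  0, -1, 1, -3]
λ = -3: alg = 5, geom = 4

Step 1 — factor the characteristic polynomial to read off the algebraic multiplicities:
  χ_A(x) = (x + 3)^5

Step 2 — compute geometric multiplicities via the rank-nullity identity g(λ) = n − rank(A − λI):
  rank(A − (-3)·I) = 1, so dim ker(A − (-3)·I) = n − 1 = 4

Summary:
  λ = -3: algebraic multiplicity = 5, geometric multiplicity = 4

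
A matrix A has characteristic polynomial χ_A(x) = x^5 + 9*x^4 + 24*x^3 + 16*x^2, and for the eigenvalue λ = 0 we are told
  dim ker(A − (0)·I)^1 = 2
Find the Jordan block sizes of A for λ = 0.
Block sizes for λ = 0: [1, 1]

From the dimensions of kernels of powers, the number of Jordan blocks of size at least j is d_j − d_{j−1} where d_j = dim ker(N^j) (with d_0 = 0). Computing the differences gives [2].
The number of blocks of size exactly k is (#blocks of size ≥ k) − (#blocks of size ≥ k + 1), so the partition is: 2 block(s) of size 1.
In nonincreasing order the block sizes are [1, 1].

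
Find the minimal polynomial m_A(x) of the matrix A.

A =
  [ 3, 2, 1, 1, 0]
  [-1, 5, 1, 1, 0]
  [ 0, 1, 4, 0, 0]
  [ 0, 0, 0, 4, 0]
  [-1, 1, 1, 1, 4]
x^3 - 12*x^2 + 48*x - 64

The characteristic polynomial is χ_A(x) = (x - 4)^5, so the eigenvalues are known. The minimal polynomial is
  m_A(x) = Π_λ (x − λ)^{k_λ}
where k_λ is the size of the *largest* Jordan block for λ (equivalently, the smallest k with (A − λI)^k v = 0 for every generalised eigenvector v of λ).

  λ = 4: largest Jordan block has size 3, contributing (x − 4)^3

So m_A(x) = (x - 4)^3 = x^3 - 12*x^2 + 48*x - 64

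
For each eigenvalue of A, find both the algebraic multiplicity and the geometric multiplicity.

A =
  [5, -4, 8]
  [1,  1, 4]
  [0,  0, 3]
λ = 3: alg = 3, geom = 2

Step 1 — factor the characteristic polynomial to read off the algebraic multiplicities:
  χ_A(x) = (x - 3)^3

Step 2 — compute geometric multiplicities via the rank-nullity identity g(λ) = n − rank(A − λI):
  rank(A − (3)·I) = 1, so dim ker(A − (3)·I) = n − 1 = 2

Summary:
  λ = 3: algebraic multiplicity = 3, geometric multiplicity = 2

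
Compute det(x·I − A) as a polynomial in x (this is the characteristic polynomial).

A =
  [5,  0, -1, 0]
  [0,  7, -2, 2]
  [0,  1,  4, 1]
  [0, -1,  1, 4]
x^4 - 20*x^3 + 150*x^2 - 500*x + 625

Expanding det(x·I − A) (e.g. by cofactor expansion or by noting that A is similar to its Jordan form J, which has the same characteristic polynomial as A) gives
  χ_A(x) = x^4 - 20*x^3 + 150*x^2 - 500*x + 625
which factors as (x - 5)^4. The eigenvalues (with algebraic multiplicities) are λ = 5 with multiplicity 4.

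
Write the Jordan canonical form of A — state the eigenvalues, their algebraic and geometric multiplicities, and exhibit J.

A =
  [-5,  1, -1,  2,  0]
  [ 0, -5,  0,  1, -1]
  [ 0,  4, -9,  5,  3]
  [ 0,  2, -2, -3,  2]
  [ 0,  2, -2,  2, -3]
J_2(-5) ⊕ J_2(-5) ⊕ J_1(-5)

The characteristic polynomial is
  det(x·I − A) = x^5 + 25*x^4 + 250*x^3 + 1250*x^2 + 3125*x + 3125 = (x + 5)^5

Eigenvalues and multiplicities (the geometric multiplicity of λ is n − rank(A − λI), which equals the number of Jordan blocks for λ):
  λ = -5: algebraic multiplicity = 5, geometric multiplicity = 3

Determining the block sizes for each eigenvalue:
  λ = -5: with am = 5 and gm = 3, the partition is not yet determined (e.g. several partitions of 5 into 3 parts exist). Let N = A − (-5)·I. Computing rank(N^1) = 2, rank(N^2) = 0; the number of blocks of size ≥ j is rank(N^{j−1}) − rank(N^j), giving [3, 2]. So we have 2 block(s) of size 2, 1 block(s) of size 1 → block sizes [2, 2, 1]

Assembling the blocks gives a Jordan form
J =
  [-5,  1,  0,  0,  0]
  [ 0, -5,  0,  0,  0]
  [ 0,  0, -5,  1,  0]
  [ 0,  0,  0, -5,  0]
  [ 0,  0,  0,  0, -5]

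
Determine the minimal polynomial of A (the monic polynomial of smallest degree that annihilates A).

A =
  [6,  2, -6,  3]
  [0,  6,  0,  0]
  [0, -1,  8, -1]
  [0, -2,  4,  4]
x^2 - 12*x + 36

The characteristic polynomial is χ_A(x) = (x - 6)^4, so the eigenvalues are known. The minimal polynomial is
  m_A(x) = Π_λ (x − λ)^{k_λ}
where k_λ is the size of the *largest* Jordan block for λ (equivalently, the smallest k with (A − λI)^k v = 0 for every generalised eigenvector v of λ).

  λ = 6: largest Jordan block has size 2, contributing (x − 6)^2

So m_A(x) = (x - 6)^2 = x^2 - 12*x + 36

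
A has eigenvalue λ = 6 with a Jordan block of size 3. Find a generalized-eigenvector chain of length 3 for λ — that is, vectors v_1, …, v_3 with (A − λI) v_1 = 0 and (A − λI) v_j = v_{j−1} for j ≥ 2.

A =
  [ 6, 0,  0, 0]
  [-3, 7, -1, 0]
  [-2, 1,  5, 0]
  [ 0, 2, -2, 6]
A Jordan chain for λ = 6 of length 3:
v_1 = (0, -1, -1, -2)ᵀ
v_2 = (0, -3, -2, 0)ᵀ
v_3 = (1, 0, 0, 0)ᵀ

Let N = A − (6)·I. We want v_3 with N^3 v_3 = 0 but N^2 v_3 ≠ 0; then v_{j-1} := N · v_j for j = 3, …, 2.

Pick v_3 = (1, 0, 0, 0)ᵀ.
Then v_2 = N · v_3 = (0, -3, -2, 0)ᵀ.
Then v_1 = N · v_2 = (0, -1, -1, -2)ᵀ.

Sanity check: (A − (6)·I) v_1 = (0, 0, 0, 0)ᵀ = 0. ✓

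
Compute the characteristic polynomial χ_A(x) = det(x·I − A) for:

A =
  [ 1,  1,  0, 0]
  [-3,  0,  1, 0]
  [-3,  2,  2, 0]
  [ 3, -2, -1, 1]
x^4 - 4*x^3 + 6*x^2 - 4*x + 1

Expanding det(x·I − A) (e.g. by cofactor expansion or by noting that A is similar to its Jordan form J, which has the same characteristic polynomial as A) gives
  χ_A(x) = x^4 - 4*x^3 + 6*x^2 - 4*x + 1
which factors as (x - 1)^4. The eigenvalues (with algebraic multiplicities) are λ = 1 with multiplicity 4.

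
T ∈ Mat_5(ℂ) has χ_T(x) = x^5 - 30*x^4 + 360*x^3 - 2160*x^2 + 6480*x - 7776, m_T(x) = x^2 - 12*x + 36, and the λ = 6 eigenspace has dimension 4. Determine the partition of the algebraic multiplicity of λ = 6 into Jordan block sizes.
Block sizes for λ = 6: [2, 1, 1, 1]

Step 1 — from the characteristic polynomial, algebraic multiplicity of λ = 6 is 5. From dim ker(T − (6)·I) = 4, there are exactly 4 Jordan blocks for λ = 6.
Step 2 — from the minimal polynomial, the factor (x − 6)^2 tells us the largest block for λ = 6 has size 2.
Step 3 — with total size 5, 4 blocks, and largest block 2, the block sizes (in nonincreasing order) are [2, 1, 1, 1].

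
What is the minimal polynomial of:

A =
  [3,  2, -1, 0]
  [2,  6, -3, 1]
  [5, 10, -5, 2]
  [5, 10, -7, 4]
x^2 - 4*x + 4

The characteristic polynomial is χ_A(x) = (x - 2)^4, so the eigenvalues are known. The minimal polynomial is
  m_A(x) = Π_λ (x − λ)^{k_λ}
where k_λ is the size of the *largest* Jordan block for λ (equivalently, the smallest k with (A − λI)^k v = 0 for every generalised eigenvector v of λ).

  λ = 2: largest Jordan block has size 2, contributing (x − 2)^2

So m_A(x) = (x - 2)^2 = x^2 - 4*x + 4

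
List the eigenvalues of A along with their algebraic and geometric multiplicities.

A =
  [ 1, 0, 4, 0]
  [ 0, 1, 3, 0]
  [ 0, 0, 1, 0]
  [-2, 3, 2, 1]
λ = 1: alg = 4, geom = 2

Step 1 — factor the characteristic polynomial to read off the algebraic multiplicities:
  χ_A(x) = (x - 1)^4

Step 2 — compute geometric multiplicities via the rank-nullity identity g(λ) = n − rank(A − λI):
  rank(A − (1)·I) = 2, so dim ker(A − (1)·I) = n − 2 = 2

Summary:
  λ = 1: algebraic multiplicity = 4, geometric multiplicity = 2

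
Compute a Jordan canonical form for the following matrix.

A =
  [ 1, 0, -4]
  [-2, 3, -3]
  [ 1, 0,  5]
J_3(3)

The characteristic polynomial is
  det(x·I − A) = x^3 - 9*x^2 + 27*x - 27 = (x - 3)^3

Eigenvalues and multiplicities (the geometric multiplicity of λ is n − rank(A − λI), which equals the number of Jordan blocks for λ):
  λ = 3: algebraic multiplicity = 3, geometric multiplicity = 1

Determining the block sizes for each eigenvalue:
  λ = 3: one block (gm = 1), so the single block has size am = 3 → block sizes [3]

Assembling the blocks gives a Jordan form
J =
  [3, 1, 0]
  [0, 3, 1]
  [0, 0, 3]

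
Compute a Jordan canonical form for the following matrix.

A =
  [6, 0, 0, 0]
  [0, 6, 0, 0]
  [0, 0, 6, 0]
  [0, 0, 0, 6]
J_1(6) ⊕ J_1(6) ⊕ J_1(6) ⊕ J_1(6)

The characteristic polynomial is
  det(x·I − A) = x^4 - 24*x^3 + 216*x^2 - 864*x + 1296 = (x - 6)^4

Eigenvalues and multiplicities (the geometric multiplicity of λ is n − rank(A − λI), which equals the number of Jordan blocks for λ):
  λ = 6: algebraic multiplicity = 4, geometric multiplicity = 4

Determining the block sizes for each eigenvalue:
  λ = 6: gm = am = 4, so every block has size 1 → block sizes [1, 1, 1, 1]

Assembling the blocks gives a Jordan form
J =
  [6, 0, 0, 0]
  [0, 6, 0, 0]
  [0, 0, 6, 0]
  [0, 0, 0, 6]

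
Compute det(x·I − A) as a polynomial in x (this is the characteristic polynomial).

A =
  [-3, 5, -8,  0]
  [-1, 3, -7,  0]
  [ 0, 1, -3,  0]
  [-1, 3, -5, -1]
x^4 + 4*x^3 + 6*x^2 + 4*x + 1

Expanding det(x·I − A) (e.g. by cofactor expansion or by noting that A is similar to its Jordan form J, which has the same characteristic polynomial as A) gives
  χ_A(x) = x^4 + 4*x^3 + 6*x^2 + 4*x + 1
which factors as (x + 1)^4. The eigenvalues (with algebraic multiplicities) are λ = -1 with multiplicity 4.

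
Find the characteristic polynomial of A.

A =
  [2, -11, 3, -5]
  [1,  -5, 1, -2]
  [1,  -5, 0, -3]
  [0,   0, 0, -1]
x^4 + 4*x^3 + 6*x^2 + 4*x + 1

Expanding det(x·I − A) (e.g. by cofactor expansion or by noting that A is similar to its Jordan form J, which has the same characteristic polynomial as A) gives
  χ_A(x) = x^4 + 4*x^3 + 6*x^2 + 4*x + 1
which factors as (x + 1)^4. The eigenvalues (with algebraic multiplicities) are λ = -1 with multiplicity 4.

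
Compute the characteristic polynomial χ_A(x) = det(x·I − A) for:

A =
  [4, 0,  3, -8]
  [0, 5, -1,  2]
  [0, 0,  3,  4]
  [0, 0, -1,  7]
x^4 - 19*x^3 + 135*x^2 - 425*x + 500

Expanding det(x·I − A) (e.g. by cofactor expansion or by noting that A is similar to its Jordan form J, which has the same characteristic polynomial as A) gives
  χ_A(x) = x^4 - 19*x^3 + 135*x^2 - 425*x + 500
which factors as (x - 5)^3*(x - 4). The eigenvalues (with algebraic multiplicities) are λ = 4 with multiplicity 1, λ = 5 with multiplicity 3.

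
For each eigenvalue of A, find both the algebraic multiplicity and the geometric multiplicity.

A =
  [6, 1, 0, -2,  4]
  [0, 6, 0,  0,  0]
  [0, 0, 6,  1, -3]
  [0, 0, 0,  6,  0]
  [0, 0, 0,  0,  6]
λ = 6: alg = 5, geom = 3

Step 1 — factor the characteristic polynomial to read off the algebraic multiplicities:
  χ_A(x) = (x - 6)^5

Step 2 — compute geometric multiplicities via the rank-nullity identity g(λ) = n − rank(A − λI):
  rank(A − (6)·I) = 2, so dim ker(A − (6)·I) = n − 2 = 3

Summary:
  λ = 6: algebraic multiplicity = 5, geometric multiplicity = 3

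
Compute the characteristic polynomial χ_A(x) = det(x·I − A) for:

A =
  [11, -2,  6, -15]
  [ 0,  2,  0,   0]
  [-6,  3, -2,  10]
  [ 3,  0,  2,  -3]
x^4 - 8*x^3 + 24*x^2 - 32*x + 16

Expanding det(x·I − A) (e.g. by cofactor expansion or by noting that A is similar to its Jordan form J, which has the same characteristic polynomial as A) gives
  χ_A(x) = x^4 - 8*x^3 + 24*x^2 - 32*x + 16
which factors as (x - 2)^4. The eigenvalues (with algebraic multiplicities) are λ = 2 with multiplicity 4.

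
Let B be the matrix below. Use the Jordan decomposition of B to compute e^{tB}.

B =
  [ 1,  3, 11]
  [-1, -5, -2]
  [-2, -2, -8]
e^{tB} =
  [5*t*exp(-4*t) + exp(-4*t), -5*t^2*exp(-4*t) + 3*t*exp(-4*t), 5*t^2*exp(-4*t)/2 + 11*t*exp(-4*t)]
  [-t*exp(-4*t), t^2*exp(-4*t) - t*exp(-4*t) + exp(-4*t), -t^2*exp(-4*t)/2 - 2*t*exp(-4*t)]
  [-2*t*exp(-4*t), 2*t^2*exp(-4*t) - 2*t*exp(-4*t), -t^2*exp(-4*t) - 4*t*exp(-4*t) + exp(-4*t)]

Strategy: write B = P · J · P⁻¹ where J is a Jordan canonical form, so e^{tB} = P · e^{tJ} · P⁻¹, and e^{tJ} can be computed block-by-block.

B has Jordan form
J =
  [-4,  1,  0]
  [ 0, -4,  1]
  [ 0,  0, -4]
(up to reordering of blocks).

Per-block formulas:
  For a 3×3 Jordan block J_3(-4): exp(t · J_3(-4)) = e^(-4t)·(I + t·N + (t^2/2)·N^2), where N is the 3×3 nilpotent shift.

After assembling e^{tJ} and conjugating by P, we get:

e^{tB} =
  [5*t*exp(-4*t) + exp(-4*t), -5*t^2*exp(-4*t) + 3*t*exp(-4*t), 5*t^2*exp(-4*t)/2 + 11*t*exp(-4*t)]
  [-t*exp(-4*t), t^2*exp(-4*t) - t*exp(-4*t) + exp(-4*t), -t^2*exp(-4*t)/2 - 2*t*exp(-4*t)]
  [-2*t*exp(-4*t), 2*t^2*exp(-4*t) - 2*t*exp(-4*t), -t^2*exp(-4*t) - 4*t*exp(-4*t) + exp(-4*t)]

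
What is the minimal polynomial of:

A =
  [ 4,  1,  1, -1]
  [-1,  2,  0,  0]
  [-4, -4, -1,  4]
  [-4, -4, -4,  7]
x^3 - 9*x^2 + 27*x - 27

The characteristic polynomial is χ_A(x) = (x - 3)^4, so the eigenvalues are known. The minimal polynomial is
  m_A(x) = Π_λ (x − λ)^{k_λ}
where k_λ is the size of the *largest* Jordan block for λ (equivalently, the smallest k with (A − λI)^k v = 0 for every generalised eigenvector v of λ).

  λ = 3: largest Jordan block has size 3, contributing (x − 3)^3

So m_A(x) = (x - 3)^3 = x^3 - 9*x^2 + 27*x - 27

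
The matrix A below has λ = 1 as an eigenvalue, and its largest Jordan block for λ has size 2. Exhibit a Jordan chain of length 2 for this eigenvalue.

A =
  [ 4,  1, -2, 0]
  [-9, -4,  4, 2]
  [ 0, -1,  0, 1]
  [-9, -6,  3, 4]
A Jordan chain for λ = 1 of length 2:
v_1 = (3, -9, 0, -9)ᵀ
v_2 = (1, 0, 0, 0)ᵀ

Let N = A − (1)·I. We want v_2 with N^2 v_2 = 0 but N^1 v_2 ≠ 0; then v_{j-1} := N · v_j for j = 2, …, 2.

Pick v_2 = (1, 0, 0, 0)ᵀ.
Then v_1 = N · v_2 = (3, -9, 0, -9)ᵀ.

Sanity check: (A − (1)·I) v_1 = (0, 0, 0, 0)ᵀ = 0. ✓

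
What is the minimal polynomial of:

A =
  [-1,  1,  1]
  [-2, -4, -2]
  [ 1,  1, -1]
x^2 + 4*x + 4

The characteristic polynomial is χ_A(x) = (x + 2)^3, so the eigenvalues are known. The minimal polynomial is
  m_A(x) = Π_λ (x − λ)^{k_λ}
where k_λ is the size of the *largest* Jordan block for λ (equivalently, the smallest k with (A − λI)^k v = 0 for every generalised eigenvector v of λ).

  λ = -2: largest Jordan block has size 2, contributing (x + 2)^2

So m_A(x) = (x + 2)^2 = x^2 + 4*x + 4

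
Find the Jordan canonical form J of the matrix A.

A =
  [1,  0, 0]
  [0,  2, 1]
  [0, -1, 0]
J_2(1) ⊕ J_1(1)

The characteristic polynomial is
  det(x·I − A) = x^3 - 3*x^2 + 3*x - 1 = (x - 1)^3

Eigenvalues and multiplicities (the geometric multiplicity of λ is n − rank(A − λI), which equals the number of Jordan blocks for λ):
  λ = 1: algebraic multiplicity = 3, geometric multiplicity = 2

Determining the block sizes for each eigenvalue:
  λ = 1: 2 blocks summing to 3 forces exactly one block of size 2 and the rest size 1 → block sizes [2, 1]

Assembling the blocks gives a Jordan form
J =
  [1, 1, 0]
  [0, 1, 0]
  [0, 0, 1]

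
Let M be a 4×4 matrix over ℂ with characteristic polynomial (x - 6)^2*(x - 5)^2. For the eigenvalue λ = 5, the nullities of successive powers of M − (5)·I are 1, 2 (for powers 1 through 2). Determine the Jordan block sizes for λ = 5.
Block sizes for λ = 5: [2]

From the dimensions of kernels of powers, the number of Jordan blocks of size at least j is d_j − d_{j−1} where d_j = dim ker(N^j) (with d_0 = 0). Computing the differences gives [1, 1].
The number of blocks of size exactly k is (#blocks of size ≥ k) − (#blocks of size ≥ k + 1), so the partition is: 1 block(s) of size 2.
In nonincreasing order the block sizes are [2].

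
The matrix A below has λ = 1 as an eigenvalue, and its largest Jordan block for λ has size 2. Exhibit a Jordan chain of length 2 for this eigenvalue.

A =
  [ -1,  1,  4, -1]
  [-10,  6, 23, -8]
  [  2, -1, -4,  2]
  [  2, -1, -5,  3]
A Jordan chain for λ = 1 of length 2:
v_1 = (-2, -10, 2, 2)ᵀ
v_2 = (1, 0, 0, 0)ᵀ

Let N = A − (1)·I. We want v_2 with N^2 v_2 = 0 but N^1 v_2 ≠ 0; then v_{j-1} := N · v_j for j = 2, …, 2.

Pick v_2 = (1, 0, 0, 0)ᵀ.
Then v_1 = N · v_2 = (-2, -10, 2, 2)ᵀ.

Sanity check: (A − (1)·I) v_1 = (0, 0, 0, 0)ᵀ = 0. ✓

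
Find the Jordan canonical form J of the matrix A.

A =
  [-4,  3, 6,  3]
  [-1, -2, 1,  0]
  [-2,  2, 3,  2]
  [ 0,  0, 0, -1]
J_3(-1) ⊕ J_1(-1)

The characteristic polynomial is
  det(x·I − A) = x^4 + 4*x^3 + 6*x^2 + 4*x + 1 = (x + 1)^4

Eigenvalues and multiplicities (the geometric multiplicity of λ is n − rank(A − λI), which equals the number of Jordan blocks for λ):
  λ = -1: algebraic multiplicity = 4, geometric multiplicity = 2

Determining the block sizes for each eigenvalue:
  λ = -1: with am = 4 and gm = 2, the partition is not yet determined (e.g. several partitions of 4 into 2 parts exist). Let N = A − (-1)·I. Computing rank(N^1) = 2, rank(N^2) = 1, rank(N^3) = 0; the number of blocks of size ≥ j is rank(N^{j−1}) − rank(N^j), giving [2, 1, 1]. So we have 1 block(s) of size 3, 1 block(s) of size 1 → block sizes [3, 1]

Assembling the blocks gives a Jordan form
J =
  [-1,  1,  0,  0]
  [ 0, -1,  1,  0]
  [ 0,  0, -1,  0]
  [ 0,  0,  0, -1]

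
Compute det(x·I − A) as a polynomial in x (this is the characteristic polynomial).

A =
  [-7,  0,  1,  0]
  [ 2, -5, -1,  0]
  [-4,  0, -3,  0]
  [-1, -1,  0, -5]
x^4 + 20*x^3 + 150*x^2 + 500*x + 625

Expanding det(x·I − A) (e.g. by cofactor expansion or by noting that A is similar to its Jordan form J, which has the same characteristic polynomial as A) gives
  χ_A(x) = x^4 + 20*x^3 + 150*x^2 + 500*x + 625
which factors as (x + 5)^4. The eigenvalues (with algebraic multiplicities) are λ = -5 with multiplicity 4.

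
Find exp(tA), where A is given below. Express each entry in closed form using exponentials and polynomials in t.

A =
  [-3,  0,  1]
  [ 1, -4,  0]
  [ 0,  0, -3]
e^{tA} =
  [exp(-3*t), 0, t*exp(-3*t)]
  [exp(-3*t) - exp(-4*t), exp(-4*t), t*exp(-3*t) - exp(-3*t) + exp(-4*t)]
  [0, 0, exp(-3*t)]

Strategy: write A = P · J · P⁻¹ where J is a Jordan canonical form, so e^{tA} = P · e^{tJ} · P⁻¹, and e^{tJ} can be computed block-by-block.

A has Jordan form
J =
  [-4,  0,  0]
  [ 0, -3,  1]
  [ 0,  0, -3]
(up to reordering of blocks).

Per-block formulas:
  For a 1×1 block at λ = -4: exp(t · [-4]) = [e^(-4t)].
  For a 2×2 Jordan block J_2(-3): exp(t · J_2(-3)) = e^(-3t)·(I + t·N), where N is the 2×2 nilpotent shift.

After assembling e^{tJ} and conjugating by P, we get:

e^{tA} =
  [exp(-3*t), 0, t*exp(-3*t)]
  [exp(-3*t) - exp(-4*t), exp(-4*t), t*exp(-3*t) - exp(-3*t) + exp(-4*t)]
  [0, 0, exp(-3*t)]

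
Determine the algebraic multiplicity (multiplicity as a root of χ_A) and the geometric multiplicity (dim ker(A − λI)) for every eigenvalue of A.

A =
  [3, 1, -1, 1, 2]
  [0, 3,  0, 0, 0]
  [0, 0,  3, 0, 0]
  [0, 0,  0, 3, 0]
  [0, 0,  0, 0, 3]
λ = 3: alg = 5, geom = 4

Step 1 — factor the characteristic polynomial to read off the algebraic multiplicities:
  χ_A(x) = (x - 3)^5

Step 2 — compute geometric multiplicities via the rank-nullity identity g(λ) = n − rank(A − λI):
  rank(A − (3)·I) = 1, so dim ker(A − (3)·I) = n − 1 = 4

Summary:
  λ = 3: algebraic multiplicity = 5, geometric multiplicity = 4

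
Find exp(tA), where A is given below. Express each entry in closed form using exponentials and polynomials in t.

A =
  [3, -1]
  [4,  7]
e^{tA} =
  [-2*t*exp(5*t) + exp(5*t), -t*exp(5*t)]
  [4*t*exp(5*t), 2*t*exp(5*t) + exp(5*t)]

Strategy: write A = P · J · P⁻¹ where J is a Jordan canonical form, so e^{tA} = P · e^{tJ} · P⁻¹, and e^{tJ} can be computed block-by-block.

A has Jordan form
J =
  [5, 1]
  [0, 5]
(up to reordering of blocks).

Per-block formulas:
  For a 2×2 Jordan block J_2(5): exp(t · J_2(5)) = e^(5t)·(I + t·N), where N is the 2×2 nilpotent shift.

After assembling e^{tJ} and conjugating by P, we get:

e^{tA} =
  [-2*t*exp(5*t) + exp(5*t), -t*exp(5*t)]
  [4*t*exp(5*t), 2*t*exp(5*t) + exp(5*t)]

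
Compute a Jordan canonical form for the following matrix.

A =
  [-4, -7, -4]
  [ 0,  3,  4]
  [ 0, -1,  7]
J_1(-4) ⊕ J_2(5)

The characteristic polynomial is
  det(x·I − A) = x^3 - 6*x^2 - 15*x + 100 = (x - 5)^2*(x + 4)

Eigenvalues and multiplicities (the geometric multiplicity of λ is n − rank(A − λI), which equals the number of Jordan blocks for λ):
  λ = -4: algebraic multiplicity = 1, geometric multiplicity = 1
  λ = 5: algebraic multiplicity = 2, geometric multiplicity = 1

Determining the block sizes for each eigenvalue:
  λ = -4: one block (gm = 1), so the single block has size am = 1 → block sizes [1]
  λ = 5: one block (gm = 1), so the single block has size am = 2 → block sizes [2]

Assembling the blocks gives a Jordan form
J =
  [-4, 0, 0]
  [ 0, 5, 1]
  [ 0, 0, 5]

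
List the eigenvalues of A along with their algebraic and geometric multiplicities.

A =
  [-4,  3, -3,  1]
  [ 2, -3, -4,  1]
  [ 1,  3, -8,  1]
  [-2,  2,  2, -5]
λ = -5: alg = 4, geom = 2

Step 1 — factor the characteristic polynomial to read off the algebraic multiplicities:
  χ_A(x) = (x + 5)^4

Step 2 — compute geometric multiplicities via the rank-nullity identity g(λ) = n − rank(A − λI):
  rank(A − (-5)·I) = 2, so dim ker(A − (-5)·I) = n − 2 = 2

Summary:
  λ = -5: algebraic multiplicity = 4, geometric multiplicity = 2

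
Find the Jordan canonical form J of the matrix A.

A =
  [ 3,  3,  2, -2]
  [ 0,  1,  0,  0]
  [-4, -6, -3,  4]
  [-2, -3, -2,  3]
J_2(1) ⊕ J_1(1) ⊕ J_1(1)

The characteristic polynomial is
  det(x·I − A) = x^4 - 4*x^3 + 6*x^2 - 4*x + 1 = (x - 1)^4

Eigenvalues and multiplicities (the geometric multiplicity of λ is n − rank(A − λI), which equals the number of Jordan blocks for λ):
  λ = 1: algebraic multiplicity = 4, geometric multiplicity = 3

Determining the block sizes for each eigenvalue:
  λ = 1: 3 blocks summing to 4 forces exactly one block of size 2 and the rest size 1 → block sizes [2, 1, 1]

Assembling the blocks gives a Jordan form
J =
  [1, 1, 0, 0]
  [0, 1, 0, 0]
  [0, 0, 1, 0]
  [0, 0, 0, 1]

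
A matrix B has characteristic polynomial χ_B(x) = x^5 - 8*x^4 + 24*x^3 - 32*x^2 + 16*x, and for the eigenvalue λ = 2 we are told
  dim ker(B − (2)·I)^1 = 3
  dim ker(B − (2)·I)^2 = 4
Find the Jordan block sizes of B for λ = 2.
Block sizes for λ = 2: [2, 1, 1]

From the dimensions of kernels of powers, the number of Jordan blocks of size at least j is d_j − d_{j−1} where d_j = dim ker(N^j) (with d_0 = 0). Computing the differences gives [3, 1].
The number of blocks of size exactly k is (#blocks of size ≥ k) − (#blocks of size ≥ k + 1), so the partition is: 2 block(s) of size 1, 1 block(s) of size 2.
In nonincreasing order the block sizes are [2, 1, 1].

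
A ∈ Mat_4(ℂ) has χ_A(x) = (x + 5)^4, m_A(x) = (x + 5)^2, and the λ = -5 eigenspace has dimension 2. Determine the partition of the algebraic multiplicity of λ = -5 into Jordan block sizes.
Block sizes for λ = -5: [2, 2]

Step 1 — from the characteristic polynomial, algebraic multiplicity of λ = -5 is 4. From dim ker(A − (-5)·I) = 2, there are exactly 2 Jordan blocks for λ = -5.
Step 2 — from the minimal polynomial, the factor (x + 5)^2 tells us the largest block for λ = -5 has size 2.
Step 3 — with total size 4, 2 blocks, and largest block 2, the block sizes (in nonincreasing order) are [2, 2].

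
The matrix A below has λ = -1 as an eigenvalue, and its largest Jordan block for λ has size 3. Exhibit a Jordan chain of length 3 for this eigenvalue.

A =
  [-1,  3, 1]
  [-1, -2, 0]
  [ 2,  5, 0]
A Jordan chain for λ = -1 of length 3:
v_1 = (-1, 1, -3)ᵀ
v_2 = (0, -1, 2)ᵀ
v_3 = (1, 0, 0)ᵀ

Let N = A − (-1)·I. We want v_3 with N^3 v_3 = 0 but N^2 v_3 ≠ 0; then v_{j-1} := N · v_j for j = 3, …, 2.

Pick v_3 = (1, 0, 0)ᵀ.
Then v_2 = N · v_3 = (0, -1, 2)ᵀ.
Then v_1 = N · v_2 = (-1, 1, -3)ᵀ.

Sanity check: (A − (-1)·I) v_1 = (0, 0, 0)ᵀ = 0. ✓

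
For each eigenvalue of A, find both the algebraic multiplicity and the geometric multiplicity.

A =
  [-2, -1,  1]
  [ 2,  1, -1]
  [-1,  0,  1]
λ = 0: alg = 3, geom = 1

Step 1 — factor the characteristic polynomial to read off the algebraic multiplicities:
  χ_A(x) = x^3

Step 2 — compute geometric multiplicities via the rank-nullity identity g(λ) = n − rank(A − λI):
  rank(A − (0)·I) = 2, so dim ker(A − (0)·I) = n − 2 = 1

Summary:
  λ = 0: algebraic multiplicity = 3, geometric multiplicity = 1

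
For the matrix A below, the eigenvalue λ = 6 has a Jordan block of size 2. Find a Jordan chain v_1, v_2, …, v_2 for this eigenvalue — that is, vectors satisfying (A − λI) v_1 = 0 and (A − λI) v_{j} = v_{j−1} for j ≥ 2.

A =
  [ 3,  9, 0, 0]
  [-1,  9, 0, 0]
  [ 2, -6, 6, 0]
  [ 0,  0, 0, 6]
A Jordan chain for λ = 6 of length 2:
v_1 = (-3, -1, 2, 0)ᵀ
v_2 = (1, 0, 0, 0)ᵀ

Let N = A − (6)·I. We want v_2 with N^2 v_2 = 0 but N^1 v_2 ≠ 0; then v_{j-1} := N · v_j for j = 2, …, 2.

Pick v_2 = (1, 0, 0, 0)ᵀ.
Then v_1 = N · v_2 = (-3, -1, 2, 0)ᵀ.

Sanity check: (A − (6)·I) v_1 = (0, 0, 0, 0)ᵀ = 0. ✓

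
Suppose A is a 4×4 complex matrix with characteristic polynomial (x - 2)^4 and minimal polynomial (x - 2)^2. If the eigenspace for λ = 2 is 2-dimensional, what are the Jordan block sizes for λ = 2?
Block sizes for λ = 2: [2, 2]

Step 1 — from the characteristic polynomial, algebraic multiplicity of λ = 2 is 4. From dim ker(A − (2)·I) = 2, there are exactly 2 Jordan blocks for λ = 2.
Step 2 — from the minimal polynomial, the factor (x − 2)^2 tells us the largest block for λ = 2 has size 2.
Step 3 — with total size 4, 2 blocks, and largest block 2, the block sizes (in nonincreasing order) are [2, 2].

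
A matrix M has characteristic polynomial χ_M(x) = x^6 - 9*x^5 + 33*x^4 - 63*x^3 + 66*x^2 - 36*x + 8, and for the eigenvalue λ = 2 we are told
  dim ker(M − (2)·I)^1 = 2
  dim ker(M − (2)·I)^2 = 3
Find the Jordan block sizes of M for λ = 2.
Block sizes for λ = 2: [2, 1]

From the dimensions of kernels of powers, the number of Jordan blocks of size at least j is d_j − d_{j−1} where d_j = dim ker(N^j) (with d_0 = 0). Computing the differences gives [2, 1].
The number of blocks of size exactly k is (#blocks of size ≥ k) − (#blocks of size ≥ k + 1), so the partition is: 1 block(s) of size 1, 1 block(s) of size 2.
In nonincreasing order the block sizes are [2, 1].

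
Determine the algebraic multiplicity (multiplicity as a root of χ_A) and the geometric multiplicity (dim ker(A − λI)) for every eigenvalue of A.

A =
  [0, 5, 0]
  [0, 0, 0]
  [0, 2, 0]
λ = 0: alg = 3, geom = 2

Step 1 — factor the characteristic polynomial to read off the algebraic multiplicities:
  χ_A(x) = x^3

Step 2 — compute geometric multiplicities via the rank-nullity identity g(λ) = n − rank(A − λI):
  rank(A − (0)·I) = 1, so dim ker(A − (0)·I) = n − 1 = 2

Summary:
  λ = 0: algebraic multiplicity = 3, geometric multiplicity = 2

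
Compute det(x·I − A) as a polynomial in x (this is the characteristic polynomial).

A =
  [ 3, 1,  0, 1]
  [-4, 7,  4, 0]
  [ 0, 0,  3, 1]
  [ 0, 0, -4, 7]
x^4 - 20*x^3 + 150*x^2 - 500*x + 625

Expanding det(x·I − A) (e.g. by cofactor expansion or by noting that A is similar to its Jordan form J, which has the same characteristic polynomial as A) gives
  χ_A(x) = x^4 - 20*x^3 + 150*x^2 - 500*x + 625
which factors as (x - 5)^4. The eigenvalues (with algebraic multiplicities) are λ = 5 with multiplicity 4.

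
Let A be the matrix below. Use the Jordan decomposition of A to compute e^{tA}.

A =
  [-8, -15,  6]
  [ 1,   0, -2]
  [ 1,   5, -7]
e^{tA} =
  [-3*t*exp(-5*t) + exp(-5*t), -15*t*exp(-5*t), 6*t*exp(-5*t)]
  [t*exp(-5*t), 5*t*exp(-5*t) + exp(-5*t), -2*t*exp(-5*t)]
  [t*exp(-5*t), 5*t*exp(-5*t), -2*t*exp(-5*t) + exp(-5*t)]

Strategy: write A = P · J · P⁻¹ where J is a Jordan canonical form, so e^{tA} = P · e^{tJ} · P⁻¹, and e^{tJ} can be computed block-by-block.

A has Jordan form
J =
  [-5,  1,  0]
  [ 0, -5,  0]
  [ 0,  0, -5]
(up to reordering of blocks).

Per-block formulas:
  For a 1×1 block at λ = -5: exp(t · [-5]) = [e^(-5t)].
  For a 2×2 Jordan block J_2(-5): exp(t · J_2(-5)) = e^(-5t)·(I + t·N), where N is the 2×2 nilpotent shift.

After assembling e^{tJ} and conjugating by P, we get:

e^{tA} =
  [-3*t*exp(-5*t) + exp(-5*t), -15*t*exp(-5*t), 6*t*exp(-5*t)]
  [t*exp(-5*t), 5*t*exp(-5*t) + exp(-5*t), -2*t*exp(-5*t)]
  [t*exp(-5*t), 5*t*exp(-5*t), -2*t*exp(-5*t) + exp(-5*t)]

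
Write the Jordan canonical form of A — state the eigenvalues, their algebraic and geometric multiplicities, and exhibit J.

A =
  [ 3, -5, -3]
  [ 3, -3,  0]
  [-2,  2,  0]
J_3(0)

The characteristic polynomial is
  det(x·I − A) = x^3

Eigenvalues and multiplicities (the geometric multiplicity of λ is n − rank(A − λI), which equals the number of Jordan blocks for λ):
  λ = 0: algebraic multiplicity = 3, geometric multiplicity = 1

Determining the block sizes for each eigenvalue:
  λ = 0: one block (gm = 1), so the single block has size am = 3 → block sizes [3]

Assembling the blocks gives a Jordan form
J =
  [0, 1, 0]
  [0, 0, 1]
  [0, 0, 0]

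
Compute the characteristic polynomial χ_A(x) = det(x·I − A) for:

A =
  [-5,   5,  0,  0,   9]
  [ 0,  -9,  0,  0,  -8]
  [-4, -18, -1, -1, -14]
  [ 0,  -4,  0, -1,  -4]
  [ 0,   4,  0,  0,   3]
x^5 + 13*x^4 + 58*x^3 + 106*x^2 + 85*x + 25

Expanding det(x·I − A) (e.g. by cofactor expansion or by noting that A is similar to its Jordan form J, which has the same characteristic polynomial as A) gives
  χ_A(x) = x^5 + 13*x^4 + 58*x^3 + 106*x^2 + 85*x + 25
which factors as (x + 1)^3*(x + 5)^2. The eigenvalues (with algebraic multiplicities) are λ = -5 with multiplicity 2, λ = -1 with multiplicity 3.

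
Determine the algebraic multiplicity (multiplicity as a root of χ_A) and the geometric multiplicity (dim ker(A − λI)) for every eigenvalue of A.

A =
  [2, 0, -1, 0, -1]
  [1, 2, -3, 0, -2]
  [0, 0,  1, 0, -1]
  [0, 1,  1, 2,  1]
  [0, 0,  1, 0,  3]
λ = 2: alg = 5, geom = 2

Step 1 — factor the characteristic polynomial to read off the algebraic multiplicities:
  χ_A(x) = (x - 2)^5

Step 2 — compute geometric multiplicities via the rank-nullity identity g(λ) = n − rank(A − λI):
  rank(A − (2)·I) = 3, so dim ker(A − (2)·I) = n − 3 = 2

Summary:
  λ = 2: algebraic multiplicity = 5, geometric multiplicity = 2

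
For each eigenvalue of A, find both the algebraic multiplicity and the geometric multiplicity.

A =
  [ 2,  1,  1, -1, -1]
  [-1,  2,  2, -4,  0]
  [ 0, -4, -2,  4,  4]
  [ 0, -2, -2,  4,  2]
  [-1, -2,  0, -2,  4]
λ = 2: alg = 5, geom = 3

Step 1 — factor the characteristic polynomial to read off the algebraic multiplicities:
  χ_A(x) = (x - 2)^5

Step 2 — compute geometric multiplicities via the rank-nullity identity g(λ) = n − rank(A − λI):
  rank(A − (2)·I) = 2, so dim ker(A − (2)·I) = n − 2 = 3

Summary:
  λ = 2: algebraic multiplicity = 5, geometric multiplicity = 3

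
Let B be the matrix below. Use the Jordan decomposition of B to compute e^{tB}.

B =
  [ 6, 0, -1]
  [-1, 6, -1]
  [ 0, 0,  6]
e^{tB} =
  [exp(6*t), 0, -t*exp(6*t)]
  [-t*exp(6*t), exp(6*t), t^2*exp(6*t)/2 - t*exp(6*t)]
  [0, 0, exp(6*t)]

Strategy: write B = P · J · P⁻¹ where J is a Jordan canonical form, so e^{tB} = P · e^{tJ} · P⁻¹, and e^{tJ} can be computed block-by-block.

B has Jordan form
J =
  [6, 1, 0]
  [0, 6, 1]
  [0, 0, 6]
(up to reordering of blocks).

Per-block formulas:
  For a 3×3 Jordan block J_3(6): exp(t · J_3(6)) = e^(6t)·(I + t·N + (t^2/2)·N^2), where N is the 3×3 nilpotent shift.

After assembling e^{tJ} and conjugating by P, we get:

e^{tB} =
  [exp(6*t), 0, -t*exp(6*t)]
  [-t*exp(6*t), exp(6*t), t^2*exp(6*t)/2 - t*exp(6*t)]
  [0, 0, exp(6*t)]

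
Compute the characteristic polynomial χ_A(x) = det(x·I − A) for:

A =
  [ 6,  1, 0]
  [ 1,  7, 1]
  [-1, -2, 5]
x^3 - 18*x^2 + 108*x - 216

Expanding det(x·I − A) (e.g. by cofactor expansion or by noting that A is similar to its Jordan form J, which has the same characteristic polynomial as A) gives
  χ_A(x) = x^3 - 18*x^2 + 108*x - 216
which factors as (x - 6)^3. The eigenvalues (with algebraic multiplicities) are λ = 6 with multiplicity 3.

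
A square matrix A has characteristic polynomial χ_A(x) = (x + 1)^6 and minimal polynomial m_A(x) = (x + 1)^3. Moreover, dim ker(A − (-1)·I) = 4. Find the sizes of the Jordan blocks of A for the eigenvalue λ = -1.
Block sizes for λ = -1: [3, 1, 1, 1]

Step 1 — from the characteristic polynomial, algebraic multiplicity of λ = -1 is 6. From dim ker(A − (-1)·I) = 4, there are exactly 4 Jordan blocks for λ = -1.
Step 2 — from the minimal polynomial, the factor (x + 1)^3 tells us the largest block for λ = -1 has size 3.
Step 3 — with total size 6, 4 blocks, and largest block 3, the block sizes (in nonincreasing order) are [3, 1, 1, 1].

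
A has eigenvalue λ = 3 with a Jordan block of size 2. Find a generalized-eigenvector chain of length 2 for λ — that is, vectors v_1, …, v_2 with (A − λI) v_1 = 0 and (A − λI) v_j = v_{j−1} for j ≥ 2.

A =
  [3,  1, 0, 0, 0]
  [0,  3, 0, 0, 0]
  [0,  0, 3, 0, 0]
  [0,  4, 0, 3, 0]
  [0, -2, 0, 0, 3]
A Jordan chain for λ = 3 of length 2:
v_1 = (1, 0, 0, 4, -2)ᵀ
v_2 = (0, 1, 0, 0, 0)ᵀ

Let N = A − (3)·I. We want v_2 with N^2 v_2 = 0 but N^1 v_2 ≠ 0; then v_{j-1} := N · v_j for j = 2, …, 2.

Pick v_2 = (0, 1, 0, 0, 0)ᵀ.
Then v_1 = N · v_2 = (1, 0, 0, 4, -2)ᵀ.

Sanity check: (A − (3)·I) v_1 = (0, 0, 0, 0, 0)ᵀ = 0. ✓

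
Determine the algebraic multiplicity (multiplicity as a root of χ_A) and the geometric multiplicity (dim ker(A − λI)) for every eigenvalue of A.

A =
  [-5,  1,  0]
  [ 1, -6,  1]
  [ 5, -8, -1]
λ = -4: alg = 3, geom = 1

Step 1 — factor the characteristic polynomial to read off the algebraic multiplicities:
  χ_A(x) = (x + 4)^3

Step 2 — compute geometric multiplicities via the rank-nullity identity g(λ) = n − rank(A − λI):
  rank(A − (-4)·I) = 2, so dim ker(A − (-4)·I) = n − 2 = 1

Summary:
  λ = -4: algebraic multiplicity = 3, geometric multiplicity = 1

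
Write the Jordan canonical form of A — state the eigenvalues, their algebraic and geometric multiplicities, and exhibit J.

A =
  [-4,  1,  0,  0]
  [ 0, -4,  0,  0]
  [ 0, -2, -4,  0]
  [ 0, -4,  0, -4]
J_2(-4) ⊕ J_1(-4) ⊕ J_1(-4)

The characteristic polynomial is
  det(x·I − A) = x^4 + 16*x^3 + 96*x^2 + 256*x + 256 = (x + 4)^4

Eigenvalues and multiplicities (the geometric multiplicity of λ is n − rank(A − λI), which equals the number of Jordan blocks for λ):
  λ = -4: algebraic multiplicity = 4, geometric multiplicity = 3

Determining the block sizes for each eigenvalue:
  λ = -4: 3 blocks summing to 4 forces exactly one block of size 2 and the rest size 1 → block sizes [2, 1, 1]

Assembling the blocks gives a Jordan form
J =
  [-4,  1,  0,  0]
  [ 0, -4,  0,  0]
  [ 0,  0, -4,  0]
  [ 0,  0,  0, -4]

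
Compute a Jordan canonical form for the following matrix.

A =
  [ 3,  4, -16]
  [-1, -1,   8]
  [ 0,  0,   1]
J_2(1) ⊕ J_1(1)

The characteristic polynomial is
  det(x·I − A) = x^3 - 3*x^2 + 3*x - 1 = (x - 1)^3

Eigenvalues and multiplicities (the geometric multiplicity of λ is n − rank(A − λI), which equals the number of Jordan blocks for λ):
  λ = 1: algebraic multiplicity = 3, geometric multiplicity = 2

Determining the block sizes for each eigenvalue:
  λ = 1: 2 blocks summing to 3 forces exactly one block of size 2 and the rest size 1 → block sizes [2, 1]

Assembling the blocks gives a Jordan form
J =
  [1, 1, 0]
  [0, 1, 0]
  [0, 0, 1]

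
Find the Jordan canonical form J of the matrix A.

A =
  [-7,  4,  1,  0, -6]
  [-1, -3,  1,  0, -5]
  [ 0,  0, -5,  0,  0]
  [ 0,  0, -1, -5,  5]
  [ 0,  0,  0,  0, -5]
J_3(-5) ⊕ J_2(-5)

The characteristic polynomial is
  det(x·I − A) = x^5 + 25*x^4 + 250*x^3 + 1250*x^2 + 3125*x + 3125 = (x + 5)^5

Eigenvalues and multiplicities (the geometric multiplicity of λ is n − rank(A − λI), which equals the number of Jordan blocks for λ):
  λ = -5: algebraic multiplicity = 5, geometric multiplicity = 2

Determining the block sizes for each eigenvalue:
  λ = -5: with am = 5 and gm = 2, the partition is not yet determined (e.g. several partitions of 5 into 2 parts exist). Let N = A − (-5)·I. Computing rank(N^1) = 3, rank(N^2) = 1, rank(N^3) = 0; the number of blocks of size ≥ j is rank(N^{j−1}) − rank(N^j), giving [2, 2, 1]. So we have 1 block(s) of size 3, 1 block(s) of size 2 → block sizes [3, 2]

Assembling the blocks gives a Jordan form
J =
  [-5,  1,  0,  0,  0]
  [ 0, -5,  1,  0,  0]
  [ 0,  0, -5,  0,  0]
  [ 0,  0,  0, -5,  1]
  [ 0,  0,  0,  0, -5]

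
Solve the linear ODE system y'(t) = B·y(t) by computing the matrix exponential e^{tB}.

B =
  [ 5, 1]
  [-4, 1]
e^{tB} =
  [2*t*exp(3*t) + exp(3*t), t*exp(3*t)]
  [-4*t*exp(3*t), -2*t*exp(3*t) + exp(3*t)]

Strategy: write B = P · J · P⁻¹ where J is a Jordan canonical form, so e^{tB} = P · e^{tJ} · P⁻¹, and e^{tJ} can be computed block-by-block.

B has Jordan form
J =
  [3, 1]
  [0, 3]
(up to reordering of blocks).

Per-block formulas:
  For a 2×2 Jordan block J_2(3): exp(t · J_2(3)) = e^(3t)·(I + t·N), where N is the 2×2 nilpotent shift.

After assembling e^{tJ} and conjugating by P, we get:

e^{tB} =
  [2*t*exp(3*t) + exp(3*t), t*exp(3*t)]
  [-4*t*exp(3*t), -2*t*exp(3*t) + exp(3*t)]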